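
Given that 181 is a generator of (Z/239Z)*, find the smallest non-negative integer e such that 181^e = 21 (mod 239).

Baby-step giant-step with m = ceil(sqrt(238)) = 16.
Baby table (181^j mod 239 for j=0..15):
  0:1  1:181  2:18  3:151  4:85  5:89  6:96  7:168
  8:55  9:156  10:34  11:179  12:134  13:115  14:22  15:158
Giant step factor: 181^(-16) ≡ 102 (mod 239).
Scan 21·102^i mod 239 for i = 0, 1, …:
  i=0: 21   i=1: 230   i=2: 38   i=3: 52
  i=4: 46   i=5: 151
Match at i=5, j=3: e = 5·16 + 3 = 83.

83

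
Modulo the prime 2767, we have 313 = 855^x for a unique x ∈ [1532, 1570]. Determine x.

1550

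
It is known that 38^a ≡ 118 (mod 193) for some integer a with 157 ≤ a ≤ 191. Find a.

Compute 38^157 mod 193 = 114, then multiply by 38 repeatedly:
  38^157=114  38^158=86  38^159=180  38^160=85  38^161=142
  38^162=185  38^163=82  38^164=28  38^165=99  38^166=95
  38^167=136  38^168=150  38^169=103  38^170=54  38^171=122
  38^172=4  38^173=152  38^174=179  38^175=47  38^176=49
  38^177=125  38^178=118
Found 118 at exponent 178.

178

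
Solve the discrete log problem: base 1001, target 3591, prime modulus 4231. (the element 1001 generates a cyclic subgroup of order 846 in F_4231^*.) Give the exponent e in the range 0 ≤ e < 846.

455

Baby-step giant-step with m = ceil(sqrt(846)) = 30.
Baby table (1001^j mod 4231 for j=0..29):
  0:1  1:1001  2:3485  3:2141  4:2255  5:2132  6:1708  7:384
  8:3594  9:1244  10:1330  11:2796  12:2105  13:67  14:3602  15:790
  16:3824  17:3000  18:3221  19:199  20:342  21:3862  22:2959  23:259
  24:1168  25:1412  26:258  27:167  28:2158  29:2348
Giant step factor: 1001^(-30) ≡ 2154 (mod 4231).
Scan 3591·2154^i mod 4231 for i = 0, 1, …:
  i=0: 3591   i=1: 746   i=2: 3335   i=3: 3583
  i=4: 438   i=5: 4170   i=6: 3998   i=7: 1607
  i=8: 520   i=9: 3096     …   i=14: 3627
  i=15: 2132
Match at i=15, j=5: e = 15·30 + 5 = 455.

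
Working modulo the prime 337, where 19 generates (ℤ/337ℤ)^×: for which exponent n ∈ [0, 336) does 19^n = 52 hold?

240

Baby-step giant-step with m = ceil(sqrt(336)) = 19.
Baby table (19^j mod 337 for j=0..18):
  0:1  1:19  2:24  3:119  4:239  5:160  6:7  7:133
  8:168  9:159  10:325  11:109  12:49  13:257  14:165  15:102
  16:253  17:89  18:6
Giant step factor: 19^(-19) ≡ 68 (mod 337).
Scan 52·68^i mod 337 for i = 0, 1, …:
  i=0: 52   i=1: 166   i=2: 167   i=3: 235
  i=4: 141   i=5: 152   i=6: 226   i=7: 203
  i=8: 324   i=9: 127   i=10: 211   i=11: 194
  i=12: 49
Match at i=12, j=12: n = 12·19 + 12 = 240.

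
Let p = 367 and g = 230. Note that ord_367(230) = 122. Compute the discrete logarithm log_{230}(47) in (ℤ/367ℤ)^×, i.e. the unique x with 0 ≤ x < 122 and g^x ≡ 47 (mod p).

Baby-step giant-step with m = ceil(sqrt(122)) = 12.
Baby table (230^j mod 367 for j=0..11):
  0:1  1:230  2:52  3:216  4:135  5:222  6:47  7:167
  8:242  9:243  10:106  11:158
Giant step factor: 230^(-12) ≡ 105 (mod 367).
Scan 47·105^i mod 367 for i = 0, 1, …:
  i=0: 47
Match at i=0, j=6: x = 0·12 + 6 = 6.

6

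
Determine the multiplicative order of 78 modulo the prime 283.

47

The order of 78 must divide p − 1 = 282 = 2 · 3 · 47.
Divisors: 1, 2, 3, 6, 47, 94, 141, 282.
Check each in increasing order: 78^1 ≡ 78;  78^2 ≡ 141;  78^3 ≡ 244;  78^6 ≡ 106;  78^47 ≡ 1.
Smallest exponent giving 1 is 47.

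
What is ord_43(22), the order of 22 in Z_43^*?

The order of 22 must divide p − 1 = 42 = 2 · 3 · 7.
Divisors: 1, 2, 3, 6, 7, 14, 21, 42.
Check each in increasing order: 22^1 ≡ 22;  22^2 ≡ 11;  22^3 ≡ 27;  22^6 ≡ 41;  22^7 ≡ 42;  22^14 ≡ 1.
Smallest exponent giving 1 is 14.

14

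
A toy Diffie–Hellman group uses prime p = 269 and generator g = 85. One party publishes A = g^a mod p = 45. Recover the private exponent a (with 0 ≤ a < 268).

Baby-step giant-step with m = ceil(sqrt(268)) = 17.
Baby table (85^j mod 269 for j=0..16):
  0:1  1:85  2:231  3:267  4:99  5:76  6:4  7:71
  8:117  9:261  10:127  11:35  12:16  13:15  14:199  15:237
  16:239
Giant step factor: 85^(-17) ≡ 98 (mod 269).
Scan 45·98^i mod 269 for i = 0, 1, …:
  i=0: 45   i=1: 106   i=2: 166   i=3: 128
  i=4: 170   i=5: 251   i=6: 119   i=7: 95
  i=8: 164   i=9: 201   i=10: 61   i=11: 60
  i=12: 231
Match at i=12, j=2: a = 12·17 + 2 = 206.

206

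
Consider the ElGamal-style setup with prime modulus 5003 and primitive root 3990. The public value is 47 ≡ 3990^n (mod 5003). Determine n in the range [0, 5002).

2323

Baby-step giant-step with m = ceil(sqrt(5002)) = 71.
Baby table (3990^j mod 5003 for j=0..70):
  0:1  1:3990  2:554  3:4137  4:1733  5:524  6:4509  7:122
  8:1489  9:2549  10:4414  11:1300  12:3892  13:4771  14:4878  15:1550
  16:792  17:3187  18:3507  19:4542  20:1714  21:4762  22:3989  23:1567
  24:3583  25:2599  26:3794  27:3985  28:616  29:1367  30:1060  31:1865
  32:1889  33:2592  34:879  35:107  36:1675  37:4245  38:2395  39:320
  40:1035  41:2175  42:3048  43:4230  44:2581  45:2016  46:4019  47:1195
  48:191  49:1634  50:751  51:4696  52:805  53:24  54:703  55:3290
  56:4231  57:1568  58:2570  59:3153  60:2928  61:715  62:1140  63:873
  64:1182  65:3354  66:4438  67:2003  68:2179  69:3999  70:1443
Giant step factor: 3990^(-71) ≡ 2493 (mod 5003).
Scan 47·2493^i mod 5003 for i = 0, 1, …:
  i=0: 47   i=1: 2102   i=2: 2145   i=3: 4281
  i=4: 1134   i=5: 367   i=6: 4385   i=7: 250
  i=8: 2878   i=9: 552     …   i=31: 919
  i=32: 4696
Match at i=32, j=51: n = 32·71 + 51 = 2323.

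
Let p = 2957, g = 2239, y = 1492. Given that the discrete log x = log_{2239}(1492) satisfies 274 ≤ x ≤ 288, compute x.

278

Compute 2239^274 mod 2957 = 1349, then multiply by 2239 repeatedly:
  2239^274=1349  2239^275=1314  2239^276=2788  2239^277=105  2239^278=1492
Found 1492 at exponent 278.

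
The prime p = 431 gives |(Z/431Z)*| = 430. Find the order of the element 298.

The order of 298 must divide p − 1 = 430 = 2 · 5 · 43.
Divisors: 1, 2, 5, 10, 43, 86, 215, 430.
Check each in increasing order: 298^1 ≡ 298;  298^2 ≡ 18;  298^5 ≡ 8;  298^10 ≡ 64;  298^43 ≡ 1.
Smallest exponent giving 1 is 43.

43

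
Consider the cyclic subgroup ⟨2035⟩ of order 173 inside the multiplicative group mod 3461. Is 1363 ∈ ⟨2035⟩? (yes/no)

1363 ∈ ⟨2035⟩ iff 1363^173 ≡ 1 (mod 3461), since |⟨2035⟩| = 173.
1363^173 mod 3461 = 1.
Since 1 = 1, 1363 lies in the subgroup.

yes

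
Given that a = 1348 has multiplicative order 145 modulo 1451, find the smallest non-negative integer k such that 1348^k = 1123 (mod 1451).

Baby-step giant-step with m = ceil(sqrt(145)) = 13.
Baby table (1348^j mod 1451 for j=0..12):
  0:1  1:1348  2:452  3:1327  4:1164  5:541  6:866  7:764
  8:1113  9:1441  10:1030  11:1284  12:1240
Giant step factor: 1348^(-13) ≡ 136 (mod 1451).
Scan 1123·136^i mod 1451 for i = 0, 1, …:
  i=0: 1123   i=1: 373   i=2: 1394   i=3: 954
  i=4: 605   i=5: 1024   i=6: 1419   i=7: 1
Match at i=7, j=0: k = 7·13 + 0 = 91.

91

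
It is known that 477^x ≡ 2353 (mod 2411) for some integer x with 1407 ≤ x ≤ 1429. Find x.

1428

Compute 477^1407 mod 2411 = 1060, then multiply by 477 repeatedly:
  477^1407=1060  477^1408=1721  477^1409=1177  477^1410=2077  477^1411=2219
  477^1412=34  477^1413=1752  477^1414=1498  477^1415=890  477^1416=194
  477^1417=920  477^1418=38  477^1419=1249  477^1420=256  477^1421=1562
  477^1422=75  477^1423=2021  477^1424=2028  477^1425=545  477^1426=1988
  477^1427=753  477^1428=2353
Found 2353 at exponent 1428.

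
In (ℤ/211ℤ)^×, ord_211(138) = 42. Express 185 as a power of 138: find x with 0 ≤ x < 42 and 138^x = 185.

20

Baby-step giant-step with m = ceil(sqrt(42)) = 7.
Baby table (138^j mod 211 for j=0..6):
  0:1  1:138  2:54  3:67  4:173  5:31  6:58
Giant step factor: 138^(-7) ≡ 15 (mod 211).
Scan 185·15^i mod 211 for i = 0, 1, …:
  i=0: 185   i=1: 32   i=2: 58
Match at i=2, j=6: x = 2·7 + 6 = 20.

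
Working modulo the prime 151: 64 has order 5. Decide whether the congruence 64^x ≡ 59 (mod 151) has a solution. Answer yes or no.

yes

59 ∈ ⟨64⟩ iff 59^5 ≡ 1 (mod 151), since |⟨64⟩| = 5.
59^5 mod 151 = 1.
Since 1 = 1, 59 lies in the subgroup.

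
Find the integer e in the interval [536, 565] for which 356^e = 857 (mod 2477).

543

Compute 356^536 mod 2477 = 319, then multiply by 356 repeatedly:
  356^536=319  356^537=2099  356^538=1667  356^539=1449  356^540=628
  356^541=638  356^542=1721  356^543=857
Found 857 at exponent 543.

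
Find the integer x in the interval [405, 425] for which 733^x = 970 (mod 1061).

421

Compute 733^405 mod 1061 = 973, then multiply by 733 repeatedly:
  733^405=973  733^406=217  733^407=972  733^408=545  733^409=549
  733^410=298  733^411=929  733^412=856  733^413=397  733^414=287
  733^415=293  733^416=447  733^417=863  733^418=223  733^419=65
  733^420=961  733^421=970
Found 970 at exponent 421.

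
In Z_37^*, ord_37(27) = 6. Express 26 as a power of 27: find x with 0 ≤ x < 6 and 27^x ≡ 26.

2

Successive powers of 27 modulo 37:
  27^0=1  27^1=27  27^2=26
So 27^2 ≡ 26 (mod 37), giving x = 2.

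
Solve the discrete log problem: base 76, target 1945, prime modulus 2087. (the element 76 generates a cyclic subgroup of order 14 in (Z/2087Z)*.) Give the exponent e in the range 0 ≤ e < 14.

Successive powers of 76 modulo 2087:
  76^0=1  76^1=76  76^2=1602  76^3=706  76^4=1481  76^5=1945
So 76^5 ≡ 1945 (mod 2087), giving e = 5.

5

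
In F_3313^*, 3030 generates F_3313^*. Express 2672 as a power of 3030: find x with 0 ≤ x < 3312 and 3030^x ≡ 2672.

Baby-step giant-step with m = ceil(sqrt(3312)) = 58.
Baby table (3030^j mod 3313 for j=0..57):
  0:1  1:3030  2:577  3:2359  4:1629  5:2813  6:2354  7:3044
  8:3241  9:498  10:1525  11:2428  12:1980  13:2870  14:2788  15:2803
  16:1871  17:587  18:2842  19:773  20:3212  21:2079  22:1357  23:277
  24:1121  25:805  26:782  27:665  28:646  29:2710  30:1686  31:3247
  32:2113  33:1674  34:17  35:1815  36:3183  37:347  38:1189  39:1439
  40:262  41:2053  42:2089  43:1840  44:2734  45:1520  46:530  47:2408
  48:1014  49:1269  50:1990  51:40  52:1932  53:3202  54:1596  55:2213
  56:3191  57:1396
Giant step factor: 3030^(-58) ≡ 1828 (mod 3313).
Scan 2672·1828^i mod 3313 for i = 0, 1, …:
  i=0: 2672   i=1: 1054   i=2: 1859   i=3: 2427
  i=4: 449   i=5: 2461   i=6: 2967   i=7: 295
  i=8: 2554   i=9: 695     …   i=22: 182
  i=23: 1396
Match at i=23, j=57: x = 23·58 + 57 = 1391.

1391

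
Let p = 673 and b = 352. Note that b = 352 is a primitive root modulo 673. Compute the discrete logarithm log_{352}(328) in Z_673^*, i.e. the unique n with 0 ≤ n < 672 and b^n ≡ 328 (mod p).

417

Baby-step giant-step with m = ceil(sqrt(672)) = 26.
Baby table (352^j mod 673 for j=0..25):
  0:1  1:352  2:72  3:443  4:473  5:265  6:406  7:236
  8:293  9:167  10:233  11:583  12:624  13:250  14:510  15:502
  16:378  17:475  18:296  19:550  20:449  21:566  22:24  23:372
  24:382  25:537
Giant step factor: 352^(-26) ≡ 552 (mod 673).
Scan 328·552^i mod 673 for i = 0, 1, …:
  i=0: 328   i=1: 19   i=2: 393   i=3: 230
  i=4: 436   i=5: 411   i=6: 71   i=7: 158
  i=8: 399   i=9: 177     …   i=15: 303
  i=16: 352
Match at i=16, j=1: n = 16·26 + 1 = 417.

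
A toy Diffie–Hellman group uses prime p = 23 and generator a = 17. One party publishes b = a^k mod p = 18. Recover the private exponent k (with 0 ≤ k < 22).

Successive powers of 17 modulo 23:
  17^0=1  17^1=17  17^2=13  17^3=14  17^4=8  17^5=21
  17^6=12  17^7=20  17^8=18
So 17^8 ≡ 18 (mod 23), giving k = 8.

8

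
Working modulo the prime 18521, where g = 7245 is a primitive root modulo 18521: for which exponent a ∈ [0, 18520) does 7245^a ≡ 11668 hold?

5386

Baby-step giant-step with m = ceil(sqrt(18520)) = 137.
Baby table (7245^j mod 18521 for j=0..136):
  0:1  1:7245  2:1511  3:1284  4:5038  5:13940  6:287  7:4963
  8:7674  9:16609  10:1268  11:244  12:8285  13:16785  14:16960  15:6886
  16:12017  17:14465  18:7107  19:1835  20:15018  21:13056  22:3973  23:2751
  24:2399  25:8057  26:13294  27:5830  28:10470  29:11655  30:3236  31:15755
  32:52  33:6320  34:4488  35:11205  36:2682  37:2561  38:14924  39:17303
  40:10107  41:11702  42:10373  43:12688  44:4837  45:2333  46:11433  47:6173
  48:13691  49:11340  50:17665  51:2815  52:3054  53:12156  54:2865  55:13405
  56:13622  57:11502  58:6011  59:6824  60:7331  61:13388  62:1583  63:4336
  64:2704  65:13783  66:11124  67:8509  68:9817  69:3525  70:16687  71:10748
  72:6976  73:15832  74:2287  75:11541  76:10751  77:10190  78:1844  79:6139
  80:8134  81:15529  82:11051  83:16733  84:10640  85:2398  86:812  87:11783
  88:4546  89:5432  90:16236  91:2949  92:10792  93:10899  94:8232  95:3220
  96:10961  97:12918  98:4297  99:16485  100:10417  101:16611  102:15758  103:3266
  104:10853  105:8340  106:7798  107:7460  108:3422  109:11292  110:3283  111:4371
  112:15506  113:11105  114:501  115:18150  116:16171  117:13570  118:5182  119:1523
  120:14140  121:4649  122:10827  123:5180  124:5554  125:11118  126:2081  127:751
  128:14342  129:4980  130:1192  131:5254  132:4575  133:11806  134:4492  135:3143
  136:8726
Giant step factor: 7245^(-137) ≡ 6148 (mod 18521).
Scan 11668·6148^i mod 18521 for i = 0, 1, …:
  i=0: 11668   i=1: 3031   i=2: 2462   i=3: 4719
  i=4: 8526   i=5: 3418   i=6: 11050   i=7: 372
  i=8: 8973   i=9: 10466     …   i=38: 16824
  i=39: 12688
Match at i=39, j=43: a = 39·137 + 43 = 5386.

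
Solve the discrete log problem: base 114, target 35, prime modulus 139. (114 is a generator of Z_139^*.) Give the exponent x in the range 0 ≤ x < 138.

4

Baby-step giant-step with m = ceil(sqrt(138)) = 12.
Baby table (114^j mod 139 for j=0..11):
  0:1  1:114  2:69  3:82  4:35  5:98  6:52  7:90
  8:113  9:94  10:13  11:92
Giant step factor: 114^(-12) ≡ 64 (mod 139).
Scan 35·64^i mod 139 for i = 0, 1, …:
  i=0: 35
Match at i=0, j=4: x = 0·12 + 4 = 4.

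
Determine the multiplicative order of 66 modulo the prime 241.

240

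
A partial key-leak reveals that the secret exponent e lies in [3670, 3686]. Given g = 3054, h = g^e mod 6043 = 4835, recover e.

3682

Compute 3054^3670 mod 6043 = 4398, then multiply by 3054 repeatedly:
  3054^3670=4398  3054^3671=3946  3054^3672=1342  3054^3673=1314  3054^3674=404
  3054^3675=1044  3054^3676=3715  3054^3677=2899  3054^3678=551  3054^3679=2800
  3054^3680=355  3054^3681=2473  3054^3682=4835
Found 4835 at exponent 3682.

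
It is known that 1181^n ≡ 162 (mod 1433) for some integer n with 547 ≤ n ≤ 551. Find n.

Compute 1181^547 mod 1433 = 1330, then multiply by 1181 repeatedly:
  1181^547=1330  1181^548=162
Found 162 at exponent 548.

548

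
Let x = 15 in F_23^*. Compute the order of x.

The order of 15 must divide p − 1 = 22 = 2 · 11.
Divisors: 1, 2, 11, 22.
Check each in increasing order: 15^1 ≡ 15;  15^2 ≡ 18;  15^11 ≡ 22;  15^22 ≡ 1.
Smallest exponent giving 1 is 22.

22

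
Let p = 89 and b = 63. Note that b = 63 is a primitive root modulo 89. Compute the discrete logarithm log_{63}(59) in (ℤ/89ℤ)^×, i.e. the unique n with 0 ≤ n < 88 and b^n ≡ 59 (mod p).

9

Successive powers of 63 modulo 89:
  63^0=1  63^1=63  63^2=53  63^3=46  63^4=50  63^5=35
  63^6=69  63^7=75  63^8=8  63^9=59
So 63^9 ≡ 59 (mod 89), giving n = 9.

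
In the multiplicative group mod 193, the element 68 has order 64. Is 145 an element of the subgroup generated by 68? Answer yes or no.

145 ∈ ⟨68⟩ iff 145^64 ≡ 1 (mod 193), since |⟨68⟩| = 64.
145^64 mod 193 = 84.
Since 84 ≠ 1, 145 does not lie in the subgroup.

no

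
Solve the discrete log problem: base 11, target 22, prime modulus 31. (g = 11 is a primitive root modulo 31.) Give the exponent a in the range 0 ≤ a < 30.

19

Successive powers of 11 modulo 31:
  11^0=1  11^1=11  11^2=28  11^3=29  11^4=9  11^5=6
  11^6=4  11^7=13  11^8=19  11^9=23  11^10=5  11^11=24
  11^12=16  11^13=21  11^14=14  11^15=30  11^16=20  11^17=3
  11^18=2  11^19=22
So 11^19 ≡ 22 (mod 31), giving a = 19.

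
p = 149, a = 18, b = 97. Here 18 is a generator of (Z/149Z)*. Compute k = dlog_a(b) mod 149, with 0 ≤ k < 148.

87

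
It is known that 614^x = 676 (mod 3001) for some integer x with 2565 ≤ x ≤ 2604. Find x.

2602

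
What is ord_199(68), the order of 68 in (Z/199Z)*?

198

The order of 68 must divide p − 1 = 198 = 2 · 3^2 · 11.
Divisors: 1, 2, 3, 6, 9, 11, 18, 22, 33, 66, 99, 198.
Check each in increasing order: 68^1 ≡ 68;  68^2 ≡ 47;  68^3 ≡ 12;  68^6 ≡ 144;  68^9 ≡ 136;  68^11 ≡ 24;  68^18 ≡ 188;  68^22 ≡ 178;  68^33 ≡ 93;  68^66 ≡ 92;  68^99 ≡ 198;  68^198 ≡ 1.
Smallest exponent giving 1 is 198.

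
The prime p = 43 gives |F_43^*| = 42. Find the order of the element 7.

The order of 7 must divide p − 1 = 42 = 2 · 3 · 7.
Divisors: 1, 2, 3, 6, 7, 14, 21, 42.
Check each in increasing order: 7^1 ≡ 7;  7^2 ≡ 6;  7^3 ≡ 42;  7^6 ≡ 1.
Smallest exponent giving 1 is 6.

6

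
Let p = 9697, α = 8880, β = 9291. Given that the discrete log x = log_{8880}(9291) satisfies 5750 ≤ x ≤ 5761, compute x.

5751

Compute 8880^5750 mod 9697 = 7205, then multiply by 8880 repeatedly:
  8880^5750=7205  8880^5751=9291
Found 9291 at exponent 5751.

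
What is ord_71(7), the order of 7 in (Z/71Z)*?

70

The order of 7 must divide p − 1 = 70 = 2 · 5 · 7.
Divisors: 1, 2, 5, 7, 10, 14, 35, 70.
Check each in increasing order: 7^1 ≡ 7;  7^2 ≡ 49;  7^5 ≡ 51;  7^7 ≡ 14;  7^10 ≡ 45;  7^14 ≡ 54;  7^35 ≡ 70;  7^70 ≡ 1.
Smallest exponent giving 1 is 70.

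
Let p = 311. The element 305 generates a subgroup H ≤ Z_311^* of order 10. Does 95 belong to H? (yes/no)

yes

⟨305⟩ has order 10; its elements mod 311 are {1, 6, 36, 52, 95, 216, 259, 275, 305, 310}.
95 is in this set.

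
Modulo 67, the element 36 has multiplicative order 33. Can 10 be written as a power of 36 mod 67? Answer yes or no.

10 ∈ ⟨36⟩ iff 10^33 ≡ 1 (mod 67), since |⟨36⟩| = 33.
10^33 mod 67 = 1.
Since 1 = 1, 10 lies in the subgroup.

yes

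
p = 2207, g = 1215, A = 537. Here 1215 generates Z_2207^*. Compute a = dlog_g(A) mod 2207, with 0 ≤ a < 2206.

Baby-step giant-step with m = ceil(sqrt(2206)) = 47.
Baby table (1215^j mod 2207 for j=0..46):
  0:1  1:1215  2:1949  3:2131  4:354  5:1952  6:1362  7:1787
  8:1724  9:217  10:1022  11:1396  12:1164  13:1780  14:2047  15:2023
  16:1554  17:1125  18:742  19:1074  20:573  21:990  22:35  23:592
  24:2005  25:1754  26:1355  27:2110  28:1323  29:749  30:751  31:974
  32:458  33:306  34:1014  35:504  36:1021  37:181  38:1422  39:1856
  40:1693  41:71  42:192  43:1545  44:1225  45:857  46:1758
Giant step factor: 1215^(-47) ≡ 212 (mod 2207).
Scan 537·212^i mod 2207 for i = 0, 1, …:
  i=0: 537   i=1: 1287   i=2: 1383   i=3: 1872
  i=4: 1811   i=5: 2121   i=6: 1631   i=7: 1480
  i=8: 366   i=9: 347     …   i=40: 1882
  i=41: 1724
Match at i=41, j=8: a = 41·47 + 8 = 1935.

1935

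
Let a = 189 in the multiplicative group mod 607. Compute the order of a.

202

The order of 189 must divide p − 1 = 606 = 2 · 3 · 101.
Divisors: 1, 2, 3, 6, 101, 202, 303, 606.
Check each in increasing order: 189^1 ≡ 189;  189^2 ≡ 515;  189^3 ≡ 215;  189^6 ≡ 93;  189^101 ≡ 606;  189^202 ≡ 1.
Smallest exponent giving 1 is 202.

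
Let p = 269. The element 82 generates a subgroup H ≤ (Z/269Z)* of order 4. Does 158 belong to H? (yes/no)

no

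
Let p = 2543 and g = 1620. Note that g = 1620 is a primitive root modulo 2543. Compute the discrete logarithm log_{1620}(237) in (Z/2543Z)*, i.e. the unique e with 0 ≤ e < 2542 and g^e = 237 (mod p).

Baby-step giant-step with m = ceil(sqrt(2542)) = 51.
Baby table (1620^j mod 2543 for j=0..50):
  0:1  1:1620  2:24  3:735  4:576  5:2382  6:1109  7:1222
  8:1186  9:1355  10:491  11:2004  12:1612  13:2322  14:543  15:2325
  16:317  17:2397  18:2522  19:1582  20:2039  21:2366  22:619  23:838
  24:2141  25:2311  26:524  27:2061  28:2404  29:1147  30:1750  31:2098
  32:1312  33:2035  34:972  35:523  36:441  37:2380  38:412  39:1174
  40:2259  41:203  42:813  43:2329  44:1711  45:2493  46:376  47:1343
  48:1395  49:1716  50:421
Giant step factor: 1620^(-51) ≡ 2220 (mod 2543).
Scan 237·2220^i mod 2543 for i = 0, 1, …:
  i=0: 237   i=1: 2282   i=2: 384   i=3: 575
  i=4: 2457   i=5: 2348   i=6: 1953   i=7: 2388
  i=8: 1748   i=9: 2485     …   i=39: 1050
  i=40: 1612
Match at i=40, j=12: e = 40·51 + 12 = 2052.

2052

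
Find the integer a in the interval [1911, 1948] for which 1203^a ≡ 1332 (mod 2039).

1924

Compute 1203^1911 mod 2039 = 1518, then multiply by 1203 repeatedly:
  1203^1911=1518  1203^1912=1249  1203^1913=1843  1203^1914=736  1203^1915=482
  1203^1916=770  1203^1917=604  1203^1918=728  1203^1919=1053  1203^1920=540
  1203^1921=1218  1203^1922=1252  1203^1923=1374  1203^1924=1332
Found 1332 at exponent 1924.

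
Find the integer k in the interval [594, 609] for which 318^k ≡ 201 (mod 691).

596

Compute 318^594 mod 691 = 567, then multiply by 318 repeatedly:
  318^594=567  318^595=646  318^596=201
Found 201 at exponent 596.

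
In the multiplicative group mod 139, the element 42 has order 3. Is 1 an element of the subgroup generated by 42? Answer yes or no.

yes

⟨42⟩ has order 3; its elements mod 139 are {1, 42, 96}.
1 is in this set.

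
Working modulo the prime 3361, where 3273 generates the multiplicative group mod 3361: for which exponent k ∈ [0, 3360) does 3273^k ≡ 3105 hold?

Baby-step giant-step with m = ceil(sqrt(3360)) = 58.
Baby table (3273^j mod 3361 for j=0..57):
  0:1  1:3273  2:1022  3:811  4:2574  5:2036  6:2326  7:333
  8:945  9:865  10:1183  11:87  12:2427  13:1528  14:3337  15:2112
  16:2360  17:702  18:2083  19:1551  20:1313  21:2091  22:847  23:2767
  24:1857  25:1273  26:2250  27:299  28:576  29:3088  30:497  31:3318
  32:423  33:3108  34:2098  35:231  36:3199  37:812  38:2486  39:3058
  40:3137  41:2907  42:2981  43:3191  44:1516  45:1032  46:3292  47:2711
  48:63  49:1178  50:527  51:678  52:834  53:550  54:2015  55:813
  56:2398  57:719
Giant step factor: 3273^(-58) ≡ 2359 (mod 3361).
Scan 3105·2359^i mod 3361 for i = 0, 1, …:
  i=0: 3105   i=1: 1076   i=2: 729   i=3: 2240
  i=4: 668   i=5: 2864   i=6: 566   i=7: 877
  i=8: 1828   i=9: 89     …   i=33: 2012
  i=34: 576
Match at i=34, j=28: k = 34·58 + 28 = 2000.

2000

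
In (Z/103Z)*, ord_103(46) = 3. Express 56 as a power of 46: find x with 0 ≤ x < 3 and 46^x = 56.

Successive powers of 46 modulo 103:
  46^0=1  46^1=46  46^2=56
So 46^2 ≡ 56 (mod 103), giving x = 2.

2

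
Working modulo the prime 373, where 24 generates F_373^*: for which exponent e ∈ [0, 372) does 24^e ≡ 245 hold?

61

Baby-step giant-step with m = ceil(sqrt(372)) = 20.
Baby table (24^j mod 373 for j=0..19):
  0:1  1:24  2:203  3:23  4:179  5:193  6:156  7:14
  8:336  9:231  10:322  11:268  12:91  13:319  14:196  15:228
  16:250  17:32  18:22  19:155
Giant step factor: 24^(-20) ≡ 261 (mod 373).
Scan 245·261^i mod 373 for i = 0, 1, …:
  i=0: 245   i=1: 162   i=2: 133   i=3: 24
Match at i=3, j=1: e = 3·20 + 1 = 61.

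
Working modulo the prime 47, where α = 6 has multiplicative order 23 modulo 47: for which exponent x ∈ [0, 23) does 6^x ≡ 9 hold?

18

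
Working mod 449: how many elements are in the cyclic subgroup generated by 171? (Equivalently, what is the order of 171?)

448

The order of 171 must divide p − 1 = 448 = 2^6 · 7.
Divisors: 1, 2, 4, 7, 8, 14, 16, 28, 32, 56, 64, 112, 224, 448.
Check each in increasing order: 171^1 ≡ 171;  171^2 ≡ 56;  171^4 ≡ 442;  171^7 ≡ 318;  171^8 ≡ 49;  171^14 ≡ 99;  171^16 ≡ 156;  171^28 ≡ 372;  171^32 ≡ 90;  171^56 ≡ 92;  171^64 ≡ 18;  171^112 ≡ 382;  171^224 ≡ 448;  171^448 ≡ 1.
Smallest exponent giving 1 is 448.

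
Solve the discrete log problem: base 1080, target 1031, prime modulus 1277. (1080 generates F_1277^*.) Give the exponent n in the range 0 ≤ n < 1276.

755

Baby-step giant-step with m = ceil(sqrt(1276)) = 36.
Baby table (1080^j mod 1277 for j=0..35):
  0:1  1:1080  2:499  3:26  4:1263  5:204  6:676  7:913
  8:196  9:975  10:752  11:1265  12:1087  13:397  14:965  15:168
  16:106  17:827  18:537  19:202  20:1070  21:1192  22:144  23:1003
  24:344  25:1190  26:538  27:5  28:292  29:1218  30:130  31:1207
  32:1020  33:826  34:734  35:980
Giant step factor: 1080^(-36) ≡ 992 (mod 1277).
Scan 1031·992^i mod 1277 for i = 0, 1, …:
  i=0: 1031   i=1: 1152   i=2: 1146   i=3: 302
  i=4: 766   i=5: 57   i=6: 356   i=7: 700
  i=8: 989   i=9: 352     …   i=19: 243
  i=20: 980
Match at i=20, j=35: n = 20·36 + 35 = 755.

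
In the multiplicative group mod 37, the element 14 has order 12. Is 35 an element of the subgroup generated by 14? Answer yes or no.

no

35 ∈ ⟨14⟩ iff 35^12 ≡ 1 (mod 37), since |⟨14⟩| = 12.
35^12 mod 37 = 26.
Since 26 ≠ 1, 35 does not lie in the subgroup.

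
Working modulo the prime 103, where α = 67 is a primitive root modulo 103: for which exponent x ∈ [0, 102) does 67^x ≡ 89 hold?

Baby-step giant-step with m = ceil(sqrt(102)) = 11.
Baby table (67^j mod 103 for j=0..10):
  0:1  1:67  2:60  3:3  4:98  5:77  6:9  7:88
  8:25  9:27  10:58
Giant step factor: 67^(-11) ≡ 11 (mod 103).
Scan 89·11^i mod 103 for i = 0, 1, …:
  i=0: 89   i=1: 52   i=2: 57   i=3: 9
Match at i=3, j=6: x = 3·11 + 6 = 39.

39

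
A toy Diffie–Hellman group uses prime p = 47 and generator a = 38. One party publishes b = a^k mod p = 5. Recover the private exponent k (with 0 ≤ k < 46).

Successive powers of 38 modulo 47:
  38^0=1  38^1=38  38^2=34  38^3=23  38^4=28  38^5=30
  38^6=12  38^7=33  38^8=32  38^9=41  38^10=7  38^11=31
  38^12=3  38^13=20  38^14=8  38^15=22  38^16=37  38^17=43
  38^18=36  38^19=5
So 38^19 ≡ 5 (mod 47), giving k = 19.

19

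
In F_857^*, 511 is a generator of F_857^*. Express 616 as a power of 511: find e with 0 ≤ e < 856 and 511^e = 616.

718

Baby-step giant-step with m = ceil(sqrt(856)) = 30.
Baby table (511^j mod 857 for j=0..29):
  0:1  1:511  2:593  3:502  4:279  5:307  6:46  7:367
  8:711  9:810  10:836  11:410  12:402  13:599  14:140  15:409
  16:748  17:6  18:495  19:130  20:441  21:817  22:128  23:276
  24:488  25:838  26:575  27:731  28:746  29:698
Giant step factor: 511^(-30) ≡ 222 (mod 857).
Scan 616·222^i mod 857 for i = 0, 1, …:
  i=0: 616   i=1: 489   i=2: 576   i=3: 179
  i=4: 316   i=5: 735   i=6: 340   i=7: 64
  i=8: 496   i=9: 416     …   i=22: 428
  i=23: 746
Match at i=23, j=28: e = 23·30 + 28 = 718.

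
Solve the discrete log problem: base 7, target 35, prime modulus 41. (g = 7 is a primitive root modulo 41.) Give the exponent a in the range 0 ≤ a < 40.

19

Successive powers of 7 modulo 41:
  7^0=1  7^1=7  7^2=8  7^3=15  7^4=23  7^5=38
  7^6=20  7^7=17  7^8=37  7^9=13  7^10=9  7^11=22
  7^12=31  7^13=12  7^14=2  7^15=14  7^16=16  7^17=30
  7^18=5  7^19=35
So 7^19 ≡ 35 (mod 41), giving a = 19.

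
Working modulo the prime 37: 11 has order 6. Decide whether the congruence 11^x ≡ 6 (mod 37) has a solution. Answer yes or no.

no

⟨11⟩ has order 6; its elements mod 37 are {1, 10, 11, 26, 27, 36}.
6 is not in this set.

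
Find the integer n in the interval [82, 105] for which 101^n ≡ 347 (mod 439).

92

Compute 101^82 mod 439 = 371, then multiply by 101 repeatedly:
  101^82=371  101^83=156  101^84=391  101^85=420  101^86=276
  101^87=219  101^88=169  101^89=387  101^90=16  101^91=299
  101^92=347
Found 347 at exponent 92.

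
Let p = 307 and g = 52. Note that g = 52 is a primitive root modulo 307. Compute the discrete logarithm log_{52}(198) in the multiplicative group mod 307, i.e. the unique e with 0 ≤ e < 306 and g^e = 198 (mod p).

163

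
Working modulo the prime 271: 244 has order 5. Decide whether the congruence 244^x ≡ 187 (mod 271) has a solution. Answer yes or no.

yes

⟨244⟩ has order 5; its elements mod 271 are {1, 10, 100, 187, 244}.
187 is in this set.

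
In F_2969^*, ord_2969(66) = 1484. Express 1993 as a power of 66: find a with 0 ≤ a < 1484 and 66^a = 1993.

1204

Baby-step giant-step with m = ceil(sqrt(1484)) = 39.
Baby table (66^j mod 2969 for j=0..38):
  0:1  1:66  2:1387  3:2472  4:2826  5:2438  6:582  7:2784
  8:2635  9:1708  10:2875  11:2703  12:258  13:2183  14:1566  15:2410
  16:1703  17:2545  18:1706  19:2743  20:2898  21:1252  22:2469  23:2628
  24:1246  25:2073  26:244  27:1259  28:2931  29:461  30:736  31:1072
  32:2465  33:2364  34:1636  35:1092  36:816  37:414  38:603
Giant step factor: 66^(-39) ≡ 2393 (mod 2969).
Scan 1993·2393^i mod 2969 for i = 0, 1, …:
  i=0: 1993   i=1: 1035   i=2: 609   i=3: 2527
  i=4: 2227   i=5: 2825   i=6: 2781   i=7: 1404
  i=8: 1833   i=9: 1156     …   i=29: 2327
  i=30: 1636
Match at i=30, j=34: a = 30·39 + 34 = 1204.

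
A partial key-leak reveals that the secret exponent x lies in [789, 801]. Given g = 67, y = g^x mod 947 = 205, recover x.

801

Compute 67^789 mod 947 = 592, then multiply by 67 repeatedly:
  67^789=592  67^790=837  67^791=206  67^792=544  67^793=462
  67^794=650  67^795=935  67^796=143  67^797=111  67^798=808
  67^799=157  67^800=102  67^801=205
Found 205 at exponent 801.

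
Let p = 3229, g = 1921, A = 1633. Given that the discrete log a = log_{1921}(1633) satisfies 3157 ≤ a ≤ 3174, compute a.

Compute 1921^3157 mod 3229 = 1633, then multiply by 1921 repeatedly:
  1921^3157=1633
Found 1633 at exponent 3157.

3157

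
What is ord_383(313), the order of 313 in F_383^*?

191

The order of 313 must divide p − 1 = 382 = 2 · 191.
Divisors: 1, 2, 191, 382.
Check each in increasing order: 313^1 ≡ 313;  313^2 ≡ 304;  313^191 ≡ 1.
Smallest exponent giving 1 is 191.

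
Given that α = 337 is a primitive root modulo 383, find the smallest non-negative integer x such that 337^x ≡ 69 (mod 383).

346

Baby-step giant-step with m = ceil(sqrt(382)) = 20.
Baby table (337^j mod 383 for j=0..19):
  0:1  1:337  2:201  3:329  4:186  5:253  6:235  7:297
  8:126  9:332  10:48  11:90  12:73  13:89  14:119  15:271
  16:173  17:85  18:303  19:233
Giant step factor: 337^(-20) ≡ 64 (mod 383).
Scan 69·64^i mod 383 for i = 0, 1, …:
  i=0: 69   i=1: 203   i=2: 353   i=3: 378
  i=4: 63   i=5: 202   i=6: 289   i=7: 112
  i=8: 274   i=9: 301     …   i=16: 261
  i=17: 235
Match at i=17, j=6: x = 17·20 + 6 = 346.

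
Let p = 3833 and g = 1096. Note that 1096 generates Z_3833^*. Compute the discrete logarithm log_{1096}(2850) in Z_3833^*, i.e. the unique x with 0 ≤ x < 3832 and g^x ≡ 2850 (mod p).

Baby-step giant-step with m = ceil(sqrt(3832)) = 62.
Baby table (1096^j mod 3833 for j=0..61):
  0:1  1:1096  2:1487  3:727  4:3361  5:143  6:3408  7:1826
  8:470  9:1498  10:1284  11:553  12:474  13:2049  14:3399  15:3461
  16:2419  17:2621  18:1699  19:3099  20:466  21:947  22:3002  23:1478
  24:2362  25:1477  26:1266  27:3823  28:539  29:462  30:396  31:887
  32:2403  33:417  34:905  35:2966  36:352  37:2492  38:2136  39:2926
  40:2508  41:507  42:3720  43:2641  44:621  45:2175  46:3507  47:3006
  48:2029  49:644  50:552  51:3211  52:562  53:2672  54:100  55:2276
  56:3046  57:3706  58:2629  59:2801  60:3496  61:2449
Giant step factor: 1096^(-62) ≡ 775 (mod 3833).
Scan 2850·775^i mod 3833 for i = 0, 1, …:
  i=0: 2850   i=1: 942   i=2: 1780   i=3: 3453
  i=4: 641   i=5: 2318   i=6: 2606   i=7: 3492
  i=8: 202   i=9: 3230     …   i=51: 111
  i=52: 1699
Match at i=52, j=18: x = 52·62 + 18 = 3242.

3242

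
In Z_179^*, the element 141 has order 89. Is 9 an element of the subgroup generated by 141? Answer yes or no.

9 ∈ ⟨141⟩ iff 9^89 ≡ 1 (mod 179), since |⟨141⟩| = 89.
9^89 mod 179 = 1.
Since 1 = 1, 9 lies in the subgroup.

yes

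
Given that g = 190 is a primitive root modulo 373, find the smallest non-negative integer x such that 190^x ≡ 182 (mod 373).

77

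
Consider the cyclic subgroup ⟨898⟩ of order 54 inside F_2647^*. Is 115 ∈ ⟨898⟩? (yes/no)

no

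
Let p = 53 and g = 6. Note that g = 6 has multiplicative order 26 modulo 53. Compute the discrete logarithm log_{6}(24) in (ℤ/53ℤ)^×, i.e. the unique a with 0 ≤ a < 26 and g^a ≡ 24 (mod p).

4

Successive powers of 6 modulo 53:
  6^0=1  6^1=6  6^2=36  6^3=4  6^4=24
So 6^4 ≡ 24 (mod 53), giving a = 4.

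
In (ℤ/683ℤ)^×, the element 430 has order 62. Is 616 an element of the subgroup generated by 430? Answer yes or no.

616 ∈ ⟨430⟩ iff 616^62 ≡ 1 (mod 683), since |⟨430⟩| = 62.
616^62 mod 683 = 1.
Since 1 = 1, 616 lies in the subgroup.

yes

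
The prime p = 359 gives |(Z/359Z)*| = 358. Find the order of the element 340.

The order of 340 must divide p − 1 = 358 = 2 · 179.
Divisors: 1, 2, 179, 358.
Check each in increasing order: 340^1 ≡ 340;  340^2 ≡ 2;  340^179 ≡ 1.
Smallest exponent giving 1 is 179.

179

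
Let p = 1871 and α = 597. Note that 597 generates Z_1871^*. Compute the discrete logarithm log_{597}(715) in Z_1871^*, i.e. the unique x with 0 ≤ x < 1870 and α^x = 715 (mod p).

747

Baby-step giant-step with m = ceil(sqrt(1870)) = 44.
Baby table (597^j mod 1871 for j=0..43):
  0:1  1:597  2:919  3:440  4:740  5:224  6:887  7:46
  8:1268  9:1112  10:1530  11:362  12:949  13:1511  14:245  15:327
  16:635  17:1153  18:1684  19:621  20:279  21:44  22:74  23:1145
  24:650  25:753  26:501  27:1608  28:153  29:1533  30:282  31:1835
  32:960  33:594  34:999  35:1425  36:1291  37:1746  38:215  39:1127
  40:1130  41:1050  42:65  43:1385
Giant step factor: 597^(-44) ≡ 1393 (mod 1871).
Scan 715·1393^i mod 1871 for i = 0, 1, …:
  i=0: 715   i=1: 623   i=2: 1566   i=3: 1723
  i=4: 1517   i=5: 822   i=6: 1865   i=7: 997
  i=8: 539   i=9: 556     …   i=15: 1097
  i=16: 1385
Match at i=16, j=43: x = 16·44 + 43 = 747.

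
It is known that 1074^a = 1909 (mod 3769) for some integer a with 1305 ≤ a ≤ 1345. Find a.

Compute 1074^1305 mod 3769 = 353, then multiply by 1074 repeatedly:
  1074^1305=353  1074^1306=2222  1074^1307=651  1074^1308=1909
Found 1909 at exponent 1308.

1308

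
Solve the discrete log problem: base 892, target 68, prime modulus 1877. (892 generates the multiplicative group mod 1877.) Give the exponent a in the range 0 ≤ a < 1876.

1247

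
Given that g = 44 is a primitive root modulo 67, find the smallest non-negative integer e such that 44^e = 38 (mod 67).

Successive powers of 44 modulo 67:
  44^0=1  44^1=44  44^2=60  44^3=27  44^4=49  44^5=12
  44^6=59  44^7=50  44^8=56  44^9=52  44^10=10  44^11=38
So 44^11 ≡ 38 (mod 67), giving e = 11.

11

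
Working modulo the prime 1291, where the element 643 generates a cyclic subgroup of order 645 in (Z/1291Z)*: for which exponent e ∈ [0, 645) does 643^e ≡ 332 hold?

466

Baby-step giant-step with m = ceil(sqrt(645)) = 26.
Baby table (643^j mod 1291 for j=0..25):
  0:1  1:643  2:329  3:1114  4:1088  5:1153  6:345  7:1074
  8:1188  9:903  10:970  11:157  12:253  13:13  14:613  15:404
  16:281  17:1234  18:788  19:612  20:1052  21:1243  22:120  23:991
  24:750  25:707
Giant step factor: 643^(-26) ≡ 1016 (mod 1291).
Scan 332·1016^i mod 1291 for i = 0, 1, …:
  i=0: 332   i=1: 361   i=2: 132   i=3: 1139
  i=4: 488   i=5: 64   i=6: 474   i=7: 41
  i=8: 344   i=9: 934     …   i=16: 232
  i=17: 750
Match at i=17, j=24: e = 17·26 + 24 = 466.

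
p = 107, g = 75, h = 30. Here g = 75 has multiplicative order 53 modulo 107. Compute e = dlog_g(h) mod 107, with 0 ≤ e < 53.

Baby-step giant-step with m = ceil(sqrt(53)) = 8.
Baby table (75^j mod 107 for j=0..7):
  0:1  1:75  2:61  3:81  4:83  5:19  6:34  7:89
Giant step factor: 75^(-8) ≡ 47 (mod 107).
Scan 30·47^i mod 107 for i = 0, 1, …:
  i=0: 30   i=1: 19
Match at i=1, j=5: e = 1·8 + 5 = 13.

13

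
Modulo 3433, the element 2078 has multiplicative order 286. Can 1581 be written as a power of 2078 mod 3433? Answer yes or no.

no

1581 ∈ ⟨2078⟩ iff 1581^286 ≡ 1 (mod 3433), since |⟨2078⟩| = 286.
1581^286 mod 3433 = 3044.
Since 3044 ≠ 1, 1581 does not lie in the subgroup.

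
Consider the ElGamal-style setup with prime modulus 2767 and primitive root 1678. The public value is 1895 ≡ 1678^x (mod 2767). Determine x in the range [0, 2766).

Baby-step giant-step with m = ceil(sqrt(2766)) = 53.
Baby table (1678^j mod 2767 for j=0..52):
  0:1  1:1678  2:1645  3:1611  4:2666  5:2076  6:2642  7:542
  8:1900  9:616  10:1557  11:598  12:1790  13:1425  14:462  15:476
  16:1832  17:2726  18:377  19:1730  20:357  21:1374  22:661  23:2358
  24:2681  25:2343  26:2414  27:2571  28:385  29:1319  30:2449  31:427
  32:2620  33:2364  34:1681  35:1145  36:1012  37:1965  38:1773  39:569
  40:167  41:759  42:782  43:638  44:2502  45:817  46:1261  47:1970
  48:1862  49:493  50:2688  51:254  52:94
Giant step factor: 1678^(-53) ≡ 1490 (mod 2767).
Scan 1895·1490^i mod 2767 for i = 0, 1, …:
  i=0: 1895   i=1: 1210   i=2: 1583   i=3: 1186
  i=4: 1794   i=5: 138   i=6: 862   i=7: 492
  i=8: 2592   i=9: 2115     …   i=26: 654
  i=27: 476
Match at i=27, j=15: x = 27·53 + 15 = 1446.

1446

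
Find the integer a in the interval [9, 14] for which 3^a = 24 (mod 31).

13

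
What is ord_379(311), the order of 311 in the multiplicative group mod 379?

21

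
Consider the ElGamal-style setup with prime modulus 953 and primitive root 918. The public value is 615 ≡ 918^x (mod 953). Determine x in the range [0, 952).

402

Baby-step giant-step with m = ceil(sqrt(952)) = 31.
Baby table (918^j mod 953 for j=0..30):
  0:1  1:918  2:272  3:10  4:603  5:814  6:100  7:312
  8:516  9:47  10:261  11:395  12:470  13:704  14:138  15:888
  16:369  17:427  18:303  19:831  20:458  21:171  22:686  23:768
  24:757  25:189  26:56  27:899  28:937  29:560  30:413
Giant step factor: 918^(-31) ≡ 816 (mod 953).
Scan 615·816^i mod 953 for i = 0, 1, …:
  i=0: 615   i=1: 562   i=2: 199   i=3: 374
  i=4: 224   i=5: 761   i=6: 573   i=7: 598
  i=8: 32   i=9: 381   i=10: 218   i=11: 630
  i=12: 413
Match at i=12, j=30: x = 12·31 + 30 = 402.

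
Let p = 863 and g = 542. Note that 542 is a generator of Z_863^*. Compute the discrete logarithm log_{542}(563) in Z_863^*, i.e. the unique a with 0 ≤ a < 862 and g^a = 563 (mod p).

117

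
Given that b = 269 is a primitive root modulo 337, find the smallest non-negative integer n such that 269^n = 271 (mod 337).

Baby-step giant-step with m = ceil(sqrt(336)) = 19.
Baby table (269^j mod 337 for j=0..18):
  0:1  1:269  2:243  3:326  4:74  5:23  6:121  7:197
  8:84  9:17  10:192  11:87  12:150  13:247  14:54  15:35
  16:316  17:80  18:289
Giant step factor: 269^(-19) ≡ 213 (mod 337).
Scan 271·213^i mod 337 for i = 0, 1, …:
  i=0: 271   i=1: 96   i=2: 228   i=3: 36
  i=4: 254   i=5: 182   i=6: 11   i=7: 321
  i=8: 299   i=9: 331     …   i=14: 231
  i=15: 1
Match at i=15, j=0: n = 15·19 + 0 = 285.

285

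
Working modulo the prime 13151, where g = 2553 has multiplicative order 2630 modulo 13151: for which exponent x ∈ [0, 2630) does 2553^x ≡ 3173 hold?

732

Baby-step giant-step with m = ceil(sqrt(2630)) = 52.
Baby table (2553^j mod 13151 for j=0..51):
  0:1  1:2553  2:8064  3:6077  4:9552  5:4302  6:1921  7:12141
  8:12217  9:8980  10:3747  11:5314  12:7961  13:6138  14:7473  15:9619
  16:4390  17:3018  18:11619  19:7802  20:7892  21:944  22:3399  23:11138
  24:2852  25:8653  26:10580  27:11737  28:6583  29:12572  30:7876  31:12700
  32:5885  33:5963  34:7832  35:5576  36:6146  37:1595  38:8376  39:402
  40:528  41:6582  42:10019  43:12963  44:6623  45:9484  46:1661  47:5911
  48:6586  49:7080  50:5766  51:4629
Giant step factor: 2553^(-52) ≡ 11392 (mod 13151).
Scan 3173·11392^i mod 13151 for i = 0, 1, …:
  i=0: 3173   i=1: 7868   i=2: 8191   i=3: 5527
  i=4: 9747   i=5: 3931   i=6: 2797   i=7: 11702
  i=8: 10648   i=9: 10343     …   i=13: 3344
  i=14: 9552
Match at i=14, j=4: x = 14·52 + 4 = 732.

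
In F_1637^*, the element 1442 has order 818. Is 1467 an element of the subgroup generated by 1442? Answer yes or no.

1467 ∈ ⟨1442⟩ iff 1467^818 ≡ 1 (mod 1637), since |⟨1442⟩| = 818.
1467^818 mod 1637 = 1636.
Since 1636 ≠ 1, 1467 does not lie in the subgroup.

no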